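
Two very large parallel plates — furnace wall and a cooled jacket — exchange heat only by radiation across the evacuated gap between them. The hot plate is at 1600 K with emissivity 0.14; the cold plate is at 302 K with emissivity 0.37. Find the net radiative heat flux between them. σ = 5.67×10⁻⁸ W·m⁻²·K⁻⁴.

For two infinite grey parallel plates, q = σ(T₁⁴ − T₂⁴)/(1/ε₁ + 1/ε₂ − 1).
T₁⁴ − T₂⁴ = 6.554×10¹² − 8.318×10⁹ = 6.545×10¹² K⁴.
1/ε₁ + 1/ε₂ − 1 = 7.143 + 2.703 − 1 = 8.846.
q = 5.67×10⁻⁸ × 6.545×10¹² / 8.846.

q ≈ 42000 W/m²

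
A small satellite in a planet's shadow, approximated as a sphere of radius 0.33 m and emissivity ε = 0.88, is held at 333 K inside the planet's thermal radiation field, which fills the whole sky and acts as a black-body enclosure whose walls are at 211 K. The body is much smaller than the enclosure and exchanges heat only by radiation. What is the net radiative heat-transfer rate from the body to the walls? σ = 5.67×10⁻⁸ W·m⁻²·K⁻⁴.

For a small grey body in a large enclosure: P_net = εσA(T_body⁴ − T_wall⁴).
A = 4πr² = 1.368 m²; T_body⁴ − T_wall⁴ = 1.230×10¹⁰ − 1.982×10⁹ = 1.031×10¹⁰ K⁴.
|P_net| = 0.88·5.67×10⁻⁸·1.368·1.031×10¹⁰.

P_net ≈ 704 W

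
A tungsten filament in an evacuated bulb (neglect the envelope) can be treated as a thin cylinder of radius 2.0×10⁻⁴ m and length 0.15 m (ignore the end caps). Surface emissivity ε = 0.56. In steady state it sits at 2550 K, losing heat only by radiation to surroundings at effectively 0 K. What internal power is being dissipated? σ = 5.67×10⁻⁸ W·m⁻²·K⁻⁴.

Steady state: P = εσA T⁴.
A = 2πrL = 1.885×10⁻⁴ m²; T⁴ = (2550)⁴ = 4.228×10¹³ K⁴.
P = 0.56 × 5.67×10⁻⁸ × 1.885×10⁻⁴ × 4.228×10¹³.

P ≈ 253 W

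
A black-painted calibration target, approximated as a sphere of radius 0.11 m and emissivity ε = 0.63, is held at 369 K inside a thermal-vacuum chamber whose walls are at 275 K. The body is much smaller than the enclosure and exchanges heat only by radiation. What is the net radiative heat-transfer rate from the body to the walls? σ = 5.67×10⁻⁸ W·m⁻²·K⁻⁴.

For a small grey body in a large enclosure: P_net = εσA(T_body⁴ − T_wall⁴).
A = 4πr² = 0.1521 m²; T_body⁴ − T_wall⁴ = 1.854×10¹⁰ − 5.719×10⁹ = 1.282×10¹⁰ K⁴.
|P_net| = 0.63·5.67×10⁻⁸·0.1521·1.282×10¹⁰.

P_net ≈ 69.6 W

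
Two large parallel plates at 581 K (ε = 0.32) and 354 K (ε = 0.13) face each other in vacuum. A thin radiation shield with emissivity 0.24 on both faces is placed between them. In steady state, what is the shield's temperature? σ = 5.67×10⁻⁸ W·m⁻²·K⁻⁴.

T_s ≈ 528 K

In steady state the net flux on the hot side equals that on the cold side.
σ(T₁⁴−T_s⁴)/D₁ = σ(T_s⁴−T₂⁴)/D₂, with D₁ = 1/ε₁+1/ε_s−1 = 6.292, D₂ = 1/ε_s+1/ε₂−1 = 10.86.
Solve for T_s⁴: T_s⁴ = (D₂·T₁⁴ + D₁·T₂⁴)/(D₁+D₂) = 7.791×10¹⁰ K⁴.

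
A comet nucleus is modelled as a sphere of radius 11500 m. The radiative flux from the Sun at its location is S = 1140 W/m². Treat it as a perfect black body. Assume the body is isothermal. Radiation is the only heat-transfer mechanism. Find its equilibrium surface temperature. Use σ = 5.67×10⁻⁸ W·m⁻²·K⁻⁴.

T ≈ 266 K

At equilibrium, absorbed power = emitted power.
Absorbing cross-section = πr² = 4.155×10⁸ m²; emitting surface = 4πr² = 1.662×10⁹ m² (ratio 4).
S·A_cross = εσ·A_surf·T⁴  ⇒  T⁴ = S/(4σ).
T⁴ = 1.00·1140/(4·5.67×10⁻⁸) = 5.026×10⁹ K⁴.
T = (5.026×10⁹)^(1/4).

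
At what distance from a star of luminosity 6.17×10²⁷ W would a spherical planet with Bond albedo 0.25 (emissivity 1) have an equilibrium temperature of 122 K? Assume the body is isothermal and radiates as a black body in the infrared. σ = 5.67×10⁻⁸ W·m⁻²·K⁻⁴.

d ≈ 2.71×10¹² m

For an isothermal black-emitting sphere, (1−a)S·πr² = σ·4πr²·T⁴ ⇒ S = 4σT⁴/(1−a).
S = 4·5.67×10⁻⁸·(122)⁴/0.750 = 66.99 W/m².
Flux falls as S = L/(4πd²), so d = √(L/(4πS)) = √(6.17×10²⁷/(4π·66.99)).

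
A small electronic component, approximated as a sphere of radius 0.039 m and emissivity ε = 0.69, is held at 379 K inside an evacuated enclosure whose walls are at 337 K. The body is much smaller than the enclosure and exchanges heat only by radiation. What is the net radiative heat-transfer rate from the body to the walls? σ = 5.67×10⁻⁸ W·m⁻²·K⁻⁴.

P_net ≈ 5.78 W

For a small grey body in a large enclosure: P_net = εσA(T_body⁴ − T_wall⁴).
A = 4πr² = 0.01911 m²; T_body⁴ − T_wall⁴ = 2.063×10¹⁰ − 1.290×10¹⁰ = 7.735×10⁹ K⁴.
|P_net| = 0.69·5.67×10⁻⁸·0.01911·7.735×10⁹.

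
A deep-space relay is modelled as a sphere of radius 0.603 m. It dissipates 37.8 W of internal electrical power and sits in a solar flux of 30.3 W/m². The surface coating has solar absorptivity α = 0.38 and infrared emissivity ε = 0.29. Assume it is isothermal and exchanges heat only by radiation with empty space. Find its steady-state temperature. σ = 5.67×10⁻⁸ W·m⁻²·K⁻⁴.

At steady state, absorbed solar power + internal power = radiated power.
Absorbed: α·S·A_cross = 0.38·30.3·1.142 = 13.15 W (cross-section πr²).
Total input = 13.15 + 37.8 = 50.95 W.
Radiated: εσ·A_surf·T⁴ with A_surf = 4πr² = 4.569 m².
T⁴ = 50.95/(0.29·5.67×10⁻⁸·4.569) = 6.782×10⁸ K⁴.

T ≈ 161 K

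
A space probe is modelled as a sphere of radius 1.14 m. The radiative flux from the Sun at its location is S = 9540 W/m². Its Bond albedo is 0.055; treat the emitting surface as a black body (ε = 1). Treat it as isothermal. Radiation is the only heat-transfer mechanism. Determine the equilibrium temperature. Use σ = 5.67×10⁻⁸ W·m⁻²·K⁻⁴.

T ≈ 447 K

At equilibrium, absorbed power = emitted power.
Absorbing cross-section = πr² = 4.083 m²; emitting surface = 4πr² = 16.33 m² (ratio 4).
(1−a)S·A_cross = εσ·A_surf·T⁴  ⇒  T⁴ = (1−a)S/(4σ).
T⁴ = 0.945·9540/(4·5.67×10⁻⁸) = 3.975×10¹⁰ K⁴.
T = (3.975×10¹⁰)^(1/4).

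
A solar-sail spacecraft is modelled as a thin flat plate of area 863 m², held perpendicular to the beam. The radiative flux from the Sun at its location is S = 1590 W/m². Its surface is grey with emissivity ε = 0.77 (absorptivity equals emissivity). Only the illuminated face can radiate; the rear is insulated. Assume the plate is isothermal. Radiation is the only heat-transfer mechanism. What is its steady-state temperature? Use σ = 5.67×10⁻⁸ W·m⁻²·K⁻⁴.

At equilibrium, absorbed power = emitted power.
Absorbing cross-section = A = 863.0 m²; emitting surface = A = 863.0 m² (ratio 1).
εS·A_cross = εσ·A_surf·T⁴  ⇒  T⁴ = S/(1σ)   (ε cancels).
T⁴ = 1590/(1·5.67×10⁻⁸) = 2.804×10¹⁰ K⁴.
T = (2.804×10¹⁰)^(1/4).

T ≈ 409 K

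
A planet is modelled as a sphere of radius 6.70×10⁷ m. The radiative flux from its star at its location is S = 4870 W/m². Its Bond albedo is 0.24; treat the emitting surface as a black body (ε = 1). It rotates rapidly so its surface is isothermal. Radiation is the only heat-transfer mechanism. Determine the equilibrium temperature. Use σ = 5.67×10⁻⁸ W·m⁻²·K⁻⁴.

At equilibrium, absorbed power = emitted power.
Absorbing cross-section = πr² = 1.410×10¹⁶ m²; emitting surface = 4πr² = 5.641×10¹⁶ m² (ratio 4).
(1−a)S·A_cross = εσ·A_surf·T⁴  ⇒  T⁴ = (1−a)S/(4σ).
T⁴ = 0.760·4870/(4·5.67×10⁻⁸) = 1.632×10¹⁰ K⁴.
T = (1.632×10¹⁰)^(1/4).

T ≈ 357 K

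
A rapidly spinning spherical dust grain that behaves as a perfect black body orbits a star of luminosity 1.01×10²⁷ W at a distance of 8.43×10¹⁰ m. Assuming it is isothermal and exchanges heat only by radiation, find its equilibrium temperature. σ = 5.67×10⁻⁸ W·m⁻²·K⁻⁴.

T ≈ 473 K

First find the stellar flux at distance d: S = L/(4πd²) = 1.01×10²⁷/(4π·(8.43×10¹⁰)²) = 11310 W/m².
For an isothermal sphere, absorbed (1−a)S·πr² = emitted σ·4πr²·T⁴, so T⁴ = (1−a)S/(4σ).
T⁴ = 1.00·11310/(4·5.67×10⁻⁸) = 4.987×10¹⁰ K⁴.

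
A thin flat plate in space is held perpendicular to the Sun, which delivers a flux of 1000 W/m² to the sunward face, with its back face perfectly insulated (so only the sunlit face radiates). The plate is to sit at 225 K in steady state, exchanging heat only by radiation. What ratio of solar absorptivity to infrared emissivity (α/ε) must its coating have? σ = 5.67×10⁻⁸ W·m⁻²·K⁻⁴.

α/ε ≈ 0.145

Balance: αS·A = εσ·1A·T⁴ ⇒ α/ε = σT⁴/S.
α/ε = 5.67×10⁻⁸·(225)⁴/1000 = 5.67×10⁻⁸·2.563×10⁹/1000.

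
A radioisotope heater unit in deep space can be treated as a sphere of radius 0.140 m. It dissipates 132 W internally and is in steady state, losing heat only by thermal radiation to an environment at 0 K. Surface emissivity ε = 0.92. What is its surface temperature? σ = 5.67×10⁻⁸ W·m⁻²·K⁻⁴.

T ≈ 318 K

Steady state: internal power = radiated power, P = εσA T⁴.
Radiating area A = 4πr² = 0.2463 m².
T⁴ = P/(εσA) = 132/(0.92·5.67×10⁻⁸·0.2463) = 1.027×10¹⁰ K⁴.
T = (1.027×10¹⁰)^(1/4).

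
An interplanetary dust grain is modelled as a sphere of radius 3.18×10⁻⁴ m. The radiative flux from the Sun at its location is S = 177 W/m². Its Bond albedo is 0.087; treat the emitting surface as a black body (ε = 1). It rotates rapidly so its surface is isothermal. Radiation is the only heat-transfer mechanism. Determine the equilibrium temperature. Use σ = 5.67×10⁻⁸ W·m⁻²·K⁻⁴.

T ≈ 163 K

At equilibrium, absorbed power = emitted power.
Absorbing cross-section = πr² = 3.177×10⁻⁷ m²; emitting surface = 4πr² = 1.271×10⁻⁶ m² (ratio 4).
(1−a)S·A_cross = εσ·A_surf·T⁴  ⇒  T⁴ = (1−a)S/(4σ).
T⁴ = 0.913·177/(4·5.67×10⁻⁸) = 7.125×10⁸ K⁴.
T = (7.125×10⁸)^(1/4).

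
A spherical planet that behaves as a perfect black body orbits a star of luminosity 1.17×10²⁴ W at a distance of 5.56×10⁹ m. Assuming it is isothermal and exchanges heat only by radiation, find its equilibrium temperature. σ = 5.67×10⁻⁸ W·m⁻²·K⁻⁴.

First find the stellar flux at distance d: S = L/(4πd²) = 1.17×10²⁴/(4π·(5.56×10⁹)²) = 3012 W/m².
For an isothermal sphere, absorbed (1−a)S·πr² = emitted σ·4πr²·T⁴, so T⁴ = (1−a)S/(4σ).
T⁴ = 1.00·3012/(4·5.67×10⁻⁸) = 1.328×10¹⁰ K⁴.

T ≈ 339 K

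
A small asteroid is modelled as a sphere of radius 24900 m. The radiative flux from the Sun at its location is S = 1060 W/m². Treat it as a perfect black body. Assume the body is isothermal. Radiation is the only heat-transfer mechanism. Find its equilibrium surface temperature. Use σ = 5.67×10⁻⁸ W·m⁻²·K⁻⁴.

T ≈ 261 K

At equilibrium, absorbed power = emitted power.
Absorbing cross-section = πr² = 1.948×10⁹ m²; emitting surface = 4πr² = 7.791×10⁹ m² (ratio 4).
S·A_cross = εσ·A_surf·T⁴  ⇒  T⁴ = S/(4σ).
T⁴ = 1.00·1060/(4·5.67×10⁻⁸) = 4.674×10⁹ K⁴.
T = (4.674×10⁹)^(1/4).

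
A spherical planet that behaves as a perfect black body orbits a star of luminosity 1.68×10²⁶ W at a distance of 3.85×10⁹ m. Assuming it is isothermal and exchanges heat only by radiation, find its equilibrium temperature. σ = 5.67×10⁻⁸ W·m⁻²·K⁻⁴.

First find the stellar flux at distance d: S = L/(4πd²) = 1.68×10²⁶/(4π·(3.85×10⁹)²) = 9.019×10⁵ W/m².
For an isothermal sphere, absorbed (1−a)S·πr² = emitted σ·4πr²·T⁴, so T⁴ = (1−a)S/(4σ).
T⁴ = 1.00·9.019×10⁵/(4·5.67×10⁻⁸) = 3.977×10¹² K⁴.

T ≈ 1410 K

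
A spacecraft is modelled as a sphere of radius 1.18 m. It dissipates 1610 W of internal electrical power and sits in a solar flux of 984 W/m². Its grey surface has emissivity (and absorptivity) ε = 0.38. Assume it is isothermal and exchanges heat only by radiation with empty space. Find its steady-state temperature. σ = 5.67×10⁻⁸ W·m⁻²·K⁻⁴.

T ≈ 305 K

At steady state, absorbed solar power + internal power = radiated power.
Absorbed: α·S·A_cross = 0.38·984·4.374 = 1636 W (cross-section πr²).
Total input = 1636 + 1610 = 3246 W.
Radiated: εσ·A_surf·T⁴ with A_surf = 4πr² = 17.50 m².
T⁴ = 3246/(0.38·5.67×10⁻⁸·17.50) = 8.609×10⁹ K⁴.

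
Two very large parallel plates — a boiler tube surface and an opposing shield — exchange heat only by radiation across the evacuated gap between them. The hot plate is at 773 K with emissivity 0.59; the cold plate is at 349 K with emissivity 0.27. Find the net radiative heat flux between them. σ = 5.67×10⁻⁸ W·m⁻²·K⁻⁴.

q ≈ 4410 W/m²

For two infinite grey parallel plates, q = σ(T₁⁴ − T₂⁴)/(1/ε₁ + 1/ε₂ − 1).
T₁⁴ − T₂⁴ = 3.570×10¹¹ − 1.484×10¹⁰ = 3.422×10¹¹ K⁴.
1/ε₁ + 1/ε₂ − 1 = 1.695 + 3.704 − 1 = 4.399.
q = 5.67×10⁻⁸ × 3.422×10¹¹ / 4.399.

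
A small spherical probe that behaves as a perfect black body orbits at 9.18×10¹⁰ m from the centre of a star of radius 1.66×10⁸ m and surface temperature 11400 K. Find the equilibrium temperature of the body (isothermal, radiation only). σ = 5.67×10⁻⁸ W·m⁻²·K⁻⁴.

The star's surface emits σT_*⁴; at distance d the flux is S = σT_*⁴(R_*/d)².
S = 5.67×10⁻⁸·(11400)⁴·(1.66×10⁸/9.18×10¹⁰)² = 3131 W/m².
For an isothermal sphere T⁴ = (1−a)S/(4σ) = 1.381×10¹⁰ K⁴.

T ≈ 343 K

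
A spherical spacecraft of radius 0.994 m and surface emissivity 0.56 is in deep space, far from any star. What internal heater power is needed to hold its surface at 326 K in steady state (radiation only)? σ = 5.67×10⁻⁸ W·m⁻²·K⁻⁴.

P = εσ·4πr²·T⁴.
4πr² = 12.42 m²; T⁴ = 1.129×10¹⁰ K⁴.
P = 0.56·5.67×10⁻⁸·12.42·1.129×10¹⁰.

P ≈ 4450 W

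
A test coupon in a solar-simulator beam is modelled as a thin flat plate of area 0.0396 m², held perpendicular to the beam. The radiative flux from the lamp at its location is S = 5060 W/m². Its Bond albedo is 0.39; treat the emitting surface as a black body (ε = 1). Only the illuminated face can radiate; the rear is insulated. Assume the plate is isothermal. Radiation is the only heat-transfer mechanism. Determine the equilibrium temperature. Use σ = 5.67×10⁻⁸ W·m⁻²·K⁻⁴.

At equilibrium, absorbed power = emitted power.
Absorbing cross-section = A = 0.03960 m²; emitting surface = A = 0.03960 m² (ratio 1).
(1−a)S·A_cross = εσ·A_surf·T⁴  ⇒  T⁴ = (1−a)S/(1σ).
T⁴ = 0.610·5060/(1·5.67×10⁻⁸) = 5.444×10¹⁰ K⁴.
T = (5.444×10¹⁰)^(1/4).

T ≈ 483 K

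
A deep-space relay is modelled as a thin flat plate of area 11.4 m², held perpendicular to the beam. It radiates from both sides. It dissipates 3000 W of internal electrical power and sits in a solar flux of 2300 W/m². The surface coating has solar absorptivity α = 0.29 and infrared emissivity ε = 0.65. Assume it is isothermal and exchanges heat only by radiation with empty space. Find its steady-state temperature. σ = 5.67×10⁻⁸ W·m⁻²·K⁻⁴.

T ≈ 335 K

At steady state, absorbed solar power + internal power = radiated power.
Absorbed: α·S·A_cross = 0.29·2300·11.40 = 7604 W (cross-section A).
Total input = 7604 + 3000 = 10600 W.
Radiated: εσ·A_surf·T⁴ with A_surf = 2A = 22.80 m².
T⁴ = 10600/(0.65·5.67×10⁻⁸·22.80) = 1.262×10¹⁰ K⁴.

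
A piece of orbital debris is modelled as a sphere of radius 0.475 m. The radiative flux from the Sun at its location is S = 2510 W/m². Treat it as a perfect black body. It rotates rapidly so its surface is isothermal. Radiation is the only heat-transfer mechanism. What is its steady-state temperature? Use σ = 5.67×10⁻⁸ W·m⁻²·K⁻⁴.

T ≈ 324 K

At equilibrium, absorbed power = emitted power.
Absorbing cross-section = πr² = 0.7088 m²; emitting surface = 4πr² = 2.835 m² (ratio 4).
S·A_cross = εσ·A_surf·T⁴  ⇒  T⁴ = S/(4σ).
T⁴ = 1.00·2510/(4·5.67×10⁻⁸) = 1.107×10¹⁰ K⁴.
T = (1.107×10¹⁰)^(1/4).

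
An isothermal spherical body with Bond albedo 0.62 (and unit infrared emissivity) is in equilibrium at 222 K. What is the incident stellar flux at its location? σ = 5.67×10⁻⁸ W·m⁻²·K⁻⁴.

S ≈ 1450 W/m²

(1−a)S·πr² = σ·4πr²·T⁴ ⇒ S = 4σT⁴/(1−a).
S = 4·5.67×10⁻⁸·2.429×10⁹/0.380.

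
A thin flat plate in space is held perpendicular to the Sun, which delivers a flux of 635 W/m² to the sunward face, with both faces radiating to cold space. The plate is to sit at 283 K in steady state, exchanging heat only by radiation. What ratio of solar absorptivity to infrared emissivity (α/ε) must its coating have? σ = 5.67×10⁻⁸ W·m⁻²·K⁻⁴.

α/ε ≈ 1.15

Balance: αS·A = εσ·2A·T⁴ ⇒ α/ε = 2σT⁴/S.
α/ε = 2·5.67×10⁻⁸·(283)⁴/635 = 2·5.67×10⁻⁸·6.414×10⁹/635.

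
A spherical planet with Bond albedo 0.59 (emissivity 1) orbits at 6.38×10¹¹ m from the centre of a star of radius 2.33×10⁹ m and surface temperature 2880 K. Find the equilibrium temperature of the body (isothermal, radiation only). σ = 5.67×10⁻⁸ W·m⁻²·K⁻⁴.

The star's surface emits σT_*⁴; at distance d the flux is S = σT_*⁴(R_*/d)².
S = 5.67×10⁻⁸·(2880)⁴·(2.33×10⁹/6.38×10¹¹)² = 52.03 W/m².
For an isothermal sphere T⁴ = (1−a)S/(4σ) = 9.405×10⁷ K⁴.

T ≈ 98.5 K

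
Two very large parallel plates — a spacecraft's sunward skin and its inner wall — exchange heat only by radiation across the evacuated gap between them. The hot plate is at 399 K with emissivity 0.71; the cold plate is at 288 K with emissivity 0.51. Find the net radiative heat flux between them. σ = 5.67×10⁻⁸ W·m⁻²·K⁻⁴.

q ≈ 442 W/m²

For two infinite grey parallel plates, q = σ(T₁⁴ − T₂⁴)/(1/ε₁ + 1/ε₂ − 1).
T₁⁴ − T₂⁴ = 2.534×10¹⁰ − 6.880×10⁹ = 1.847×10¹⁰ K⁴.
1/ε₁ + 1/ε₂ − 1 = 1.408 + 1.961 − 1 = 2.369.
q = 5.67×10⁻⁸ × 1.847×10¹⁰ / 2.369.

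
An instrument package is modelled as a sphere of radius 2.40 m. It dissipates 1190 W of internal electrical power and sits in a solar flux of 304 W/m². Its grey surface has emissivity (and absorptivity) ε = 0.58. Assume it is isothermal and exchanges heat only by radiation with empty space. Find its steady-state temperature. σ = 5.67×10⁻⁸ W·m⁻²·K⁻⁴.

T ≈ 207 K

At steady state, absorbed solar power + internal power = radiated power.
Absorbed: α·S·A_cross = 0.58·304·18.10 = 3191 W (cross-section πr²).
Total input = 3191 + 1190 = 4381 W.
Radiated: εσ·A_surf·T⁴ with A_surf = 4πr² = 72.38 m².
T⁴ = 4381/(0.58·5.67×10⁻⁸·72.38) = 1.840×10⁹ K⁴.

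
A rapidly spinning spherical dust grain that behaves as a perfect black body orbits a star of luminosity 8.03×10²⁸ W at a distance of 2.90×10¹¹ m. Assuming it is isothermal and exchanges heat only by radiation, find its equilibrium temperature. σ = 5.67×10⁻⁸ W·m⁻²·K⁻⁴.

T ≈ 761 K

First find the stellar flux at distance d: S = L/(4πd²) = 8.03×10²⁸/(4π·(2.90×10¹¹)²) = 75980 W/m².
For an isothermal sphere, absorbed (1−a)S·πr² = emitted σ·4πr²·T⁴, so T⁴ = (1−a)S/(4σ).
T⁴ = 1.00·75980/(4·5.67×10⁻⁸) = 3.350×10¹¹ K⁴.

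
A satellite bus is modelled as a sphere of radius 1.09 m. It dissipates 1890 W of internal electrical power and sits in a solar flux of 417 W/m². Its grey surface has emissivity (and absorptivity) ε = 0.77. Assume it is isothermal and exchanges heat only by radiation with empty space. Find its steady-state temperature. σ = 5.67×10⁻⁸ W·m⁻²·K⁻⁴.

T ≈ 262 K

At steady state, absorbed solar power + internal power = radiated power.
Absorbed: α·S·A_cross = 0.77·417·3.733 = 1198 W (cross-section πr²).
Total input = 1198 + 1890 = 3088 W.
Radiated: εσ·A_surf·T⁴ with A_surf = 4πr² = 14.93 m².
T⁴ = 3088/(0.77·5.67×10⁻⁸·14.93) = 4.738×10⁹ K⁴.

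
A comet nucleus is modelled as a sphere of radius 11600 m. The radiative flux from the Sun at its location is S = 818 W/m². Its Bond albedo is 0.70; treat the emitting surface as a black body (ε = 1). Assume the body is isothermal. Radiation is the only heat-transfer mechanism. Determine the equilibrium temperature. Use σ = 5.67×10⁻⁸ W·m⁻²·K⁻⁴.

T ≈ 181 K

At equilibrium, absorbed power = emitted power.
Absorbing cross-section = πr² = 4.227×10⁸ m²; emitting surface = 4πr² = 1.691×10⁹ m² (ratio 4).
(1−a)S·A_cross = εσ·A_surf·T⁴  ⇒  T⁴ = (1−a)S/(4σ).
T⁴ = 0.300·818/(4·5.67×10⁻⁸) = 1.082×10⁹ K⁴.
T = (1.082×10⁹)^(1/4).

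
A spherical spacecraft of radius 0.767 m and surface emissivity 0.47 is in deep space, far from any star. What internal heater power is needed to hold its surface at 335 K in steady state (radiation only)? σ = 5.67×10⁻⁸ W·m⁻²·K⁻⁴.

P = εσ·4πr²·T⁴.
4πr² = 7.393 m²; T⁴ = 1.259×10¹⁰ K⁴.
P = 0.47·5.67×10⁻⁸·7.393·1.259×10¹⁰.

P ≈ 2480 W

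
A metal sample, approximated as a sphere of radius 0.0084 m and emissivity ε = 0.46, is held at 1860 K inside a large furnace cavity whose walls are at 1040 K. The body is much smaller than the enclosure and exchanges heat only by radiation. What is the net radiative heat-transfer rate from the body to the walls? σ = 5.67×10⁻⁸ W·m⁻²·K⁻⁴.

For a small grey body in a large enclosure: P_net = εσA(T_body⁴ − T_wall⁴).
A = 4πr² = 8.867×10⁻⁴ m²; T_body⁴ − T_wall⁴ = 1.197×10¹³ − 1.170×10¹² = 1.080×10¹³ K⁴.
|P_net| = 0.46·5.67×10⁻⁸·8.867×10⁻⁴·1.080×10¹³.

P_net ≈ 250 W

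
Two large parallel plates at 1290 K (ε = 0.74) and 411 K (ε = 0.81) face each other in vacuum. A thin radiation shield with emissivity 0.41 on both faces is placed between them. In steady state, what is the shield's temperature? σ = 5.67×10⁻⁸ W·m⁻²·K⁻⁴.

T_s ≈ 1080 K

In steady state the net flux on the hot side equals that on the cold side.
σ(T₁⁴−T_s⁴)/D₁ = σ(T_s⁴−T₂⁴)/D₂, with D₁ = 1/ε₁+1/ε_s−1 = 2.790, D₂ = 1/ε_s+1/ε₂−1 = 2.674.
Solve for T_s⁴: T_s⁴ = (D₂·T₁⁴ + D₁·T₂⁴)/(D₁+D₂) = 1.370×10¹² K⁴.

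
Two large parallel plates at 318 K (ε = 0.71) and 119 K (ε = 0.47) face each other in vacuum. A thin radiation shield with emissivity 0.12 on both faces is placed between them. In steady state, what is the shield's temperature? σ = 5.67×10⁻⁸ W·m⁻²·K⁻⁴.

T_s ≈ 271 K

In steady state the net flux on the hot side equals that on the cold side.
σ(T₁⁴−T_s⁴)/D₁ = σ(T_s⁴−T₂⁴)/D₂, with D₁ = 1/ε₁+1/ε_s−1 = 8.742, D₂ = 1/ε_s+1/ε₂−1 = 9.461.
Solve for T_s⁴: T_s⁴ = (D₂·T₁⁴ + D₁·T₂⁴)/(D₁+D₂) = 5.411×10⁹ K⁴.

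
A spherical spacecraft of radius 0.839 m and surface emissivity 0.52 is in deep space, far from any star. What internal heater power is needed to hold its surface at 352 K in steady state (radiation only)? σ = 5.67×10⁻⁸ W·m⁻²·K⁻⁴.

P ≈ 4000 W

P = εσ·4πr²·T⁴.
4πr² = 8.846 m²; T⁴ = 1.535×10¹⁰ K⁴.
P = 0.52·5.67×10⁻⁸·8.846·1.535×10¹⁰.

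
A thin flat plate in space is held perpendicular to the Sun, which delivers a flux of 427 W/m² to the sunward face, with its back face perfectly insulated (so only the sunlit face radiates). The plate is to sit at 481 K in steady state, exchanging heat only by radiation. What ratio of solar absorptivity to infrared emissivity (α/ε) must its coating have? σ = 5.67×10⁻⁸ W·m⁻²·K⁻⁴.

Balance: αS·A = εσ·1A·T⁴ ⇒ α/ε = σT⁴/S.
α/ε = 5.67×10⁻⁸·(481)⁴/427 = 5.67×10⁻⁸·5.353×10¹⁰/427.

α/ε ≈ 7.11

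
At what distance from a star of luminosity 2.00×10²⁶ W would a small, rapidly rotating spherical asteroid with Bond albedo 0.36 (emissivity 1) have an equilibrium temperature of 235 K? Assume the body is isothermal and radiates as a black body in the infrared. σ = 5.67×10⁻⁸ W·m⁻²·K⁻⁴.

For an isothermal black-emitting sphere, (1−a)S·πr² = σ·4πr²·T⁴ ⇒ S = 4σT⁴/(1−a).
S = 4·5.67×10⁻⁸·(235)⁴/0.640 = 1081 W/m².
Flux falls as S = L/(4πd²), so d = √(L/(4πS)) = √(2.00×10²⁶/(4π·1081)).

d ≈ 1.21×10¹¹ m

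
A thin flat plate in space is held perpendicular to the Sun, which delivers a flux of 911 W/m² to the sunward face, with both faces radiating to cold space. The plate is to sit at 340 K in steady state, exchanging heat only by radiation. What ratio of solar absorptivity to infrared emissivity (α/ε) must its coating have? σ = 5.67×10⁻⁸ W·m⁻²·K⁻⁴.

α/ε ≈ 1.66

Balance: αS·A = εσ·2A·T⁴ ⇒ α/ε = 2σT⁴/S.
α/ε = 2·5.67×10⁻⁸·(340)⁴/911 = 2·5.67×10⁻⁸·1.336×10¹⁰/911.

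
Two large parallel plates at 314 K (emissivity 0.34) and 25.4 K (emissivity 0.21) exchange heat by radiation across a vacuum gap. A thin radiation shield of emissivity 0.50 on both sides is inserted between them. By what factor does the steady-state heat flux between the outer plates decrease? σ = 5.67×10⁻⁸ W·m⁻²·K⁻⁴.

Without shield: q₀ = σΔ(T⁴)/(1/ε₁+1/ε₂−1) with denominator 6.703.
With shield the two gaps are in series; the resistances add: (1/ε₁+1/ε_s−1)+(1/ε_s+1/ε₂−1) = 3.941+5.762 = 9.703.
Heat-flux ratio q₀/q = 9.703/6.703.

factor ≈ 1.45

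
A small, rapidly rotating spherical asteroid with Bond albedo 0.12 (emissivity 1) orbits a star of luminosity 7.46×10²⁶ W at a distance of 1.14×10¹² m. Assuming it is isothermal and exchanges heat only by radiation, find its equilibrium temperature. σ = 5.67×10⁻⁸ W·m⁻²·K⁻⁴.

T ≈ 115 K

First find the stellar flux at distance d: S = L/(4πd²) = 7.46×10²⁶/(4π·(1.14×10¹²)²) = 45.68 W/m².
For an isothermal sphere, absorbed (1−a)S·πr² = emitted σ·4πr²·T⁴, so T⁴ = (1−a)S/(4σ).
T⁴ = 0.880·45.68/(4·5.67×10⁻⁸) = 1.772×10⁸ K⁴.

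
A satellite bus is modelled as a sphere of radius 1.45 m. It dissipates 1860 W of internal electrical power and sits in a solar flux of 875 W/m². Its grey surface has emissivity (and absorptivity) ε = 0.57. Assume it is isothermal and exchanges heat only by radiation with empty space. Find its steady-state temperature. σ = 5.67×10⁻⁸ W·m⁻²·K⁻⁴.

T ≈ 279 K

At steady state, absorbed solar power + internal power = radiated power.
Absorbed: α·S·A_cross = 0.57·875·6.605 = 3294 W (cross-section πr²).
Total input = 3294 + 1860 = 5154 W.
Radiated: εσ·A_surf·T⁴ with A_surf = 4πr² = 26.42 m².
T⁴ = 5154/(0.57·5.67×10⁻⁸·26.42) = 6.036×10⁹ K⁴.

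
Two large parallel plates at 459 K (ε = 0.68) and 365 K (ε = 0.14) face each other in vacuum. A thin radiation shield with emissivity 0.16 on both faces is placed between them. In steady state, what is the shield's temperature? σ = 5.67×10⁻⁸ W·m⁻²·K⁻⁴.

In steady state the net flux on the hot side equals that on the cold side.
σ(T₁⁴−T_s⁴)/D₁ = σ(T_s⁴−T₂⁴)/D₂, with D₁ = 1/ε₁+1/ε_s−1 = 6.721, D₂ = 1/ε_s+1/ε₂−1 = 12.39.
Solve for T_s⁴: T_s⁴ = (D₂·T₁⁴ + D₁·T₂⁴)/(D₁+D₂) = 3.502×10¹⁰ K⁴.

T_s ≈ 433 K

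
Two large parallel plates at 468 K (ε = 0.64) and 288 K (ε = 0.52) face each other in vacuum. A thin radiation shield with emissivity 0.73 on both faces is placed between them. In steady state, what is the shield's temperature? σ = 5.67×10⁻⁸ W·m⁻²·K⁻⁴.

T_s ≈ 413 K

In steady state the net flux on the hot side equals that on the cold side.
σ(T₁⁴−T_s⁴)/D₁ = σ(T_s⁴−T₂⁴)/D₂, with D₁ = 1/ε₁+1/ε_s−1 = 1.932, D₂ = 1/ε_s+1/ε₂−1 = 2.293.
Solve for T_s⁴: T_s⁴ = (D₂·T₁⁴ + D₁·T₂⁴)/(D₁+D₂) = 2.918×10¹⁰ K⁴.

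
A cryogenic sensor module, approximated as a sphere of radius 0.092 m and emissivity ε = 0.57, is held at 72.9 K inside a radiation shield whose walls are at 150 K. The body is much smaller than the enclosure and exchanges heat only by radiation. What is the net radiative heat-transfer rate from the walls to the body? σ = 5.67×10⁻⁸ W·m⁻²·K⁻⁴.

For a small grey body in a large enclosure: P_net = εσA(T_body⁴ − T_wall⁴).
A = 4πr² = 0.1064 m²; T_body⁴ − T_wall⁴ = 2.824×10⁷ − 5.062×10⁸ = -4.780×10⁸ K⁴.
|P_net| = 0.57·5.67×10⁻⁸·0.1064·4.780×10⁸.

P_net ≈ 1.64 W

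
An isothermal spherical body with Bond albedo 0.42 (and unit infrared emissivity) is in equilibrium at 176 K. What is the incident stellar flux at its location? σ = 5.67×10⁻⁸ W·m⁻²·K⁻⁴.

(1−a)S·πr² = σ·4πr²·T⁴ ⇒ S = 4σT⁴/(1−a).
S = 4·5.67×10⁻⁸·9.595×10⁸/0.580.

S ≈ 375 W/m²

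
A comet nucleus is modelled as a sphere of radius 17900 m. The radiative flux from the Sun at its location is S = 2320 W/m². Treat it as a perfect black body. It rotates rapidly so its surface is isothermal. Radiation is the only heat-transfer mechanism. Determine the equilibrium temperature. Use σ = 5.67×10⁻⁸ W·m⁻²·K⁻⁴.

At equilibrium, absorbed power = emitted power.
Absorbing cross-section = πr² = 1.007×10⁹ m²; emitting surface = 4πr² = 4.026×10⁹ m² (ratio 4).
S·A_cross = εσ·A_surf·T⁴  ⇒  T⁴ = S/(4σ).
T⁴ = 1.00·2320/(4·5.67×10⁻⁸) = 1.023×10¹⁰ K⁴.
T = (1.023×10¹⁰)^(1/4).

T ≈ 318 K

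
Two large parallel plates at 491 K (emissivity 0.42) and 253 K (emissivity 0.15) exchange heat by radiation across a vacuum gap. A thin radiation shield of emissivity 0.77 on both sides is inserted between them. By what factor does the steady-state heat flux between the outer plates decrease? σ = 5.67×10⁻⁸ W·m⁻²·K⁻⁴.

factor ≈ 1.20

Without shield: q₀ = σΔ(T⁴)/(1/ε₁+1/ε₂−1) with denominator 8.048.
With shield the two gaps are in series; the resistances add: (1/ε₁+1/ε_s−1)+(1/ε_s+1/ε₂−1) = 2.680+6.965 = 9.645.
Heat-flux ratio q₀/q = 9.645/8.048.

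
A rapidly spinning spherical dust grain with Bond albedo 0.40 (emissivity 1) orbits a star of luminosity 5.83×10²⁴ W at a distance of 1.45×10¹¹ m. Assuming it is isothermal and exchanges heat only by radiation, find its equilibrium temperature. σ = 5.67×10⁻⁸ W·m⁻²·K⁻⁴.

T ≈ 87.4 K

First find the stellar flux at distance d: S = L/(4πd²) = 5.83×10²⁴/(4π·(1.45×10¹¹)²) = 22.07 W/m².
For an isothermal sphere, absorbed (1−a)S·πr² = emitted σ·4πr²·T⁴, so T⁴ = (1−a)S/(4σ).
T⁴ = 0.600·22.07/(4·5.67×10⁻⁸) = 5.838×10⁷ K⁴.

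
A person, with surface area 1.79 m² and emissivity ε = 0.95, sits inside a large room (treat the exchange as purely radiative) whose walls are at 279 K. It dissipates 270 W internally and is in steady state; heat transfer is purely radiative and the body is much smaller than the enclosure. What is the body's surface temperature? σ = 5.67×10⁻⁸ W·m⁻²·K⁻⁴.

For a small grey body in a large enclosure, net radiated power = εσA(T⁴ − T_w⁴).
Steady state: P = εσA(T⁴ − T_w⁴) with A = 1.79 m².
T⁴ = P/(εσA) + T_w⁴ = 270/(0.95·5.67×10⁻⁸·1.790) + (279)⁴
    = 2.800×10⁹ + 6.059×10⁹ = 8.860×10⁹ K⁴.

T ≈ 307 K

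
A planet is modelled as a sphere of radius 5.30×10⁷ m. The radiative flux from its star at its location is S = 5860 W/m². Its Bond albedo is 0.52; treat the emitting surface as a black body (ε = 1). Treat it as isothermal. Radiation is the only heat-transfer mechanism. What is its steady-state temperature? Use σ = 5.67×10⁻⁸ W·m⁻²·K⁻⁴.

T ≈ 334 K

At equilibrium, absorbed power = emitted power.
Absorbing cross-section = πr² = 8.825×10¹⁵ m²; emitting surface = 4πr² = 3.530×10¹⁶ m² (ratio 4).
(1−a)S·A_cross = εσ·A_surf·T⁴  ⇒  T⁴ = (1−a)S/(4σ).
T⁴ = 0.480·5860/(4·5.67×10⁻⁸) = 1.240×10¹⁰ K⁴.
T = (1.240×10¹⁰)^(1/4).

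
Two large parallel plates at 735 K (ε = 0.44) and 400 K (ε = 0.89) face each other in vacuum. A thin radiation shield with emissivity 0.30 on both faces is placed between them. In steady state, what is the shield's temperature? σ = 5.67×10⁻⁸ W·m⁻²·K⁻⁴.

In steady state the net flux on the hot side equals that on the cold side.
σ(T₁⁴−T_s⁴)/D₁ = σ(T_s⁴−T₂⁴)/D₂, with D₁ = 1/ε₁+1/ε_s−1 = 4.606, D₂ = 1/ε_s+1/ε₂−1 = 3.457.
Solve for T_s⁴: T_s⁴ = (D₂·T₁⁴ + D₁·T₂⁴)/(D₁+D₂) = 1.397×10¹¹ K⁴.

T_s ≈ 611 K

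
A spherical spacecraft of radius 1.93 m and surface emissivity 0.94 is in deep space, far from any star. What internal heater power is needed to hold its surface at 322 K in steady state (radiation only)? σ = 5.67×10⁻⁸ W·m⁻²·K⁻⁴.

P = εσ·4πr²·T⁴.
4πr² = 46.81 m²; T⁴ = 1.075×10¹⁰ K⁴.
P = 0.94·5.67×10⁻⁸·46.81·1.075×10¹⁰.

P ≈ 26800 W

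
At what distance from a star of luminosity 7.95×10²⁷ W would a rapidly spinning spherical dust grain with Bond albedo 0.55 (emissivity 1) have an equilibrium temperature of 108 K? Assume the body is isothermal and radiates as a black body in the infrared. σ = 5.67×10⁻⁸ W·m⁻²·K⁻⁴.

d ≈ 3.04×10¹² m

For an isothermal black-emitting sphere, (1−a)S·πr² = σ·4πr²·T⁴ ⇒ S = 4σT⁴/(1−a).
S = 4·5.67×10⁻⁸·(108)⁴/0.450 = 68.57 W/m².
Flux falls as S = L/(4πd²), so d = √(L/(4πS)) = √(7.95×10²⁷/(4π·68.57)).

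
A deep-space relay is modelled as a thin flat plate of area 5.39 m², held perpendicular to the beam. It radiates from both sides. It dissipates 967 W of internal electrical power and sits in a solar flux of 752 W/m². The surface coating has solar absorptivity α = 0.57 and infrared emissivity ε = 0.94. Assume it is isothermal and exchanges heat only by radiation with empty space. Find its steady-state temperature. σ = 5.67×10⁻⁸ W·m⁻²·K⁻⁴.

T ≈ 275 K

At steady state, absorbed solar power + internal power = radiated power.
Absorbed: α·S·A_cross = 0.57·752·5.390 = 2310 W (cross-section A).
Total input = 2310 + 967 = 3277 W.
Radiated: εσ·A_surf·T⁴ with A_surf = 2A = 10.78 m².
T⁴ = 3277/(0.94·5.67×10⁻⁸·10.78) = 5.704×10⁹ K⁴.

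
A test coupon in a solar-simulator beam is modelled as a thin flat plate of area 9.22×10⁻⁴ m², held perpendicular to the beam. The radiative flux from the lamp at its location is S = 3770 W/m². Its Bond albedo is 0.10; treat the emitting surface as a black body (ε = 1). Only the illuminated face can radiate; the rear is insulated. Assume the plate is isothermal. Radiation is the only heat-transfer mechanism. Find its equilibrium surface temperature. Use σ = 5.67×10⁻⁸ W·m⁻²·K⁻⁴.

T ≈ 495 K

At equilibrium, absorbed power = emitted power.
Absorbing cross-section = A = 9.220×10⁻⁴ m²; emitting surface = A = 9.220×10⁻⁴ m² (ratio 1).
(1−a)S·A_cross = εσ·A_surf·T⁴  ⇒  T⁴ = (1−a)S/(1σ).
T⁴ = 0.900·3770/(1·5.67×10⁻⁸) = 5.984×10¹⁰ K⁴.
T = (5.984×10¹⁰)^(1/4).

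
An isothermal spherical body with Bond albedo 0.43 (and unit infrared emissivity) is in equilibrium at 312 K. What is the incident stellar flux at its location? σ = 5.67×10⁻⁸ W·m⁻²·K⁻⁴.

(1−a)S·πr² = σ·4πr²·T⁴ ⇒ S = 4σT⁴/(1−a).
S = 4·5.67×10⁻⁸·9.476×10⁹/0.570.

S ≈ 3770 W/m²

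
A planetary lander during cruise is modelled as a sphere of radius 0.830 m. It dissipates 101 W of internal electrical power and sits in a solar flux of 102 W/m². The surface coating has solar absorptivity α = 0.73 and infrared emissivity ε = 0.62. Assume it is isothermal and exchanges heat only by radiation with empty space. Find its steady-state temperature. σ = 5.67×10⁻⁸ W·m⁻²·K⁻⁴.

T ≈ 171 K

At steady state, absorbed solar power + internal power = radiated power.
Absorbed: α·S·A_cross = 0.73·102·2.164 = 161.1 W (cross-section πr²).
Total input = 161.1 + 101 = 262.1 W.
Radiated: εσ·A_surf·T⁴ with A_surf = 4πr² = 8.657 m².
T⁴ = 262.1/(0.62·5.67×10⁻⁸·8.657) = 8.614×10⁸ K⁴.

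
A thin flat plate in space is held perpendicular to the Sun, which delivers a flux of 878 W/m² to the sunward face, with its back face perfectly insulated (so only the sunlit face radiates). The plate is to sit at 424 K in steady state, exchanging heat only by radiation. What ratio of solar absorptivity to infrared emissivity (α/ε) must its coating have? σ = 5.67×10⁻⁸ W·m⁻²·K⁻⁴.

α/ε ≈ 2.09

Balance: αS·A = εσ·1A·T⁴ ⇒ α/ε = σT⁴/S.
α/ε = 5.67×10⁻⁸·(424)⁴/878 = 5.67×10⁻⁸·3.232×10¹⁰/878.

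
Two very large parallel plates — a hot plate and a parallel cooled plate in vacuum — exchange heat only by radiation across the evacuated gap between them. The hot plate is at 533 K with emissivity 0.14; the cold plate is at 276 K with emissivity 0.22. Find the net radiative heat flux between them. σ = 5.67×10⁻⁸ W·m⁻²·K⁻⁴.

q ≈ 397 W/m²

For two infinite grey parallel plates, q = σ(T₁⁴ − T₂⁴)/(1/ε₁ + 1/ε₂ − 1).
T₁⁴ − T₂⁴ = 8.071×10¹⁰ − 5.803×10⁹ = 7.490×10¹⁰ K⁴.
1/ε₁ + 1/ε₂ − 1 = 7.143 + 4.545 − 1 = 10.69.
q = 5.67×10⁻⁸ × 7.490×10¹⁰ / 10.69.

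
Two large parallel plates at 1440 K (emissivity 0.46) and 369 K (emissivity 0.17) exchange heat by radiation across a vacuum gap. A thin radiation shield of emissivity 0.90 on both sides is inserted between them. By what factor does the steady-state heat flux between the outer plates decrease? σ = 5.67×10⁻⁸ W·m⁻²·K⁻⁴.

factor ≈ 1.17

Without shield: q₀ = σΔ(T⁴)/(1/ε₁+1/ε₂−1) with denominator 7.056.
With shield the two gaps are in series; the resistances add: (1/ε₁+1/ε_s−1)+(1/ε_s+1/ε₂−1) = 2.285+5.993 = 8.278.
Heat-flux ratio q₀/q = 8.278/7.056.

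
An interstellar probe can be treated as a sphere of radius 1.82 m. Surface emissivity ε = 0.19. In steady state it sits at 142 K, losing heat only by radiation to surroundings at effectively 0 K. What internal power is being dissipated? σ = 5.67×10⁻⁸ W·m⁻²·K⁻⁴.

P ≈ 182 W

Steady state: P = εσA T⁴.
A = 4πr² = 41.62 m²; T⁴ = (142)⁴ = 4.066×10⁸ K⁴.
P = 0.19 × 5.67×10⁻⁸ × 41.62 × 4.066×10⁸.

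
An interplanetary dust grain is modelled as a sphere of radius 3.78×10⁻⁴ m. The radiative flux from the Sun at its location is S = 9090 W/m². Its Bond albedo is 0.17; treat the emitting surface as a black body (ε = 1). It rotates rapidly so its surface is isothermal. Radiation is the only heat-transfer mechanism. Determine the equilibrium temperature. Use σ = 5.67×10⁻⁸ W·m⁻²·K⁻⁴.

T ≈ 427 K

At equilibrium, absorbed power = emitted power.
Absorbing cross-section = πr² = 4.489×10⁻⁷ m²; emitting surface = 4πr² = 1.796×10⁻⁶ m² (ratio 4).
(1−a)S·A_cross = εσ·A_surf·T⁴  ⇒  T⁴ = (1−a)S/(4σ).
T⁴ = 0.830·9090/(4·5.67×10⁻⁸) = 3.327×10¹⁰ K⁴.
T = (3.327×10¹⁰)^(1/4).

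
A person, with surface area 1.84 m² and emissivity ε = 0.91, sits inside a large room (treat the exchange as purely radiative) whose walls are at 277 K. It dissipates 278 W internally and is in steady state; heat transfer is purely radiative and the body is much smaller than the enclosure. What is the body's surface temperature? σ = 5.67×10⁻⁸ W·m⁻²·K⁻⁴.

T ≈ 306 K

For a small grey body in a large enclosure, net radiated power = εσA(T⁴ − T_w⁴).
Steady state: P = εσA(T⁴ − T_w⁴) with A = 1.84 m².
T⁴ = P/(εσA) + T_w⁴ = 278/(0.91·5.67×10⁻⁸·1.840) + (277)⁴
    = 2.928×10⁹ + 5.887×10⁹ = 8.816×10⁹ K⁴.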